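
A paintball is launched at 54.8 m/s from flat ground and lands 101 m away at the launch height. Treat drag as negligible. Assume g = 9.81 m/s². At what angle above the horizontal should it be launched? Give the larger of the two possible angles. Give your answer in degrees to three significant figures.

Level-ground range R = v₀² sin(2θ)/g ⇒ sin(2θ) = gR/v₀² = 9.81 × 101 / 54.8² = 0.3299.
2θ = 19.26° or 180° − 19.26° = 160.7°, so θ = 9.632° or 80.37°.
The larger angle is 80.37°.

80.4°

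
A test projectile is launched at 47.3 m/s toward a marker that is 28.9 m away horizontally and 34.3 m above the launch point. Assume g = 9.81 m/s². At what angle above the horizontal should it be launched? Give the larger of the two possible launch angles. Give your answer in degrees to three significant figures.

86.0°

Trajectory: y = x tanθ − g x² (1 + tan²θ)/(2v₀²). With x = 28.9, y = 34.3, v₀ = 47.3, g = 9.81:
1.831 tan²θ − 28.9 tanθ + (36.13) = 0.
tanθ = [28.9 ± √(28.9² − 4 × 1.831 × (36.13))] / (2 × 1.831) = (28.9 ± 23.89) / 3.662, giving tanθ = 1.369 or 14.41.
θ = 53.85° or 86.03°; the larger is 86.03°.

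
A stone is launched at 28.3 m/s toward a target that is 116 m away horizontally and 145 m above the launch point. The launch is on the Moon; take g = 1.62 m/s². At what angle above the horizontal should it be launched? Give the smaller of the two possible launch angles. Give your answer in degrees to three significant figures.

Trajectory: y = x tanθ − g x² (1 + tan²θ)/(2v₀²). With x = 116, y = 145, v₀ = 28.3, g = 1.62:
13.61 tan²θ − 116 tanθ + (158.6) = 0.
tanθ = [116 ± √(116² − 4 × 13.61 × (158.6))] / (2 × 13.61) = (116 ± 69.44) / 27.22, giving tanθ = 1.711 or 6.813.
θ = 59.69° or 81.65°; the smaller is 59.69°.

59.7°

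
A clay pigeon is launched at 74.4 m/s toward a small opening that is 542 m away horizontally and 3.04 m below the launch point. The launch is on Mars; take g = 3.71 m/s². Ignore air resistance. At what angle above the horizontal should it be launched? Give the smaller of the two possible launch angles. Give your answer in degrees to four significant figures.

10.32°

Trajectory: y = x tanθ − g x² (1 + tan²θ)/(2v₀²). With x = 542, y = −3.04, v₀ = 74.4, g = 3.71:
98.45 tan²θ − 542 tanθ + (95.41) = 0.
tanθ = [542 ± √(542² − 4 × 98.45 × (95.41))] / (2 × 98.45) = (542 ± 506.2) / 196.9, giving tanθ = 0.1820 or 5.324.
θ = 10.32° or 79.36°; the smaller is 10.32°.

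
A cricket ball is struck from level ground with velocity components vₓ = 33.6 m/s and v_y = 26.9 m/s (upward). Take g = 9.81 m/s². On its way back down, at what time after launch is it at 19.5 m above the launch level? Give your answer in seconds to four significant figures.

Height y(t) = 26.90 t − 4.905 t² = 19.5 gives 4.905 t² − 26.90 t + 19.5 = 0.
Quadratic formula: t = (26.90 ± √341.02) / 9.81 = (26.90 ± 18.47) / 9.81 → t = 0.8597 s or 4.625 s.
The descending-branch root is 4.625 s.

4.625 s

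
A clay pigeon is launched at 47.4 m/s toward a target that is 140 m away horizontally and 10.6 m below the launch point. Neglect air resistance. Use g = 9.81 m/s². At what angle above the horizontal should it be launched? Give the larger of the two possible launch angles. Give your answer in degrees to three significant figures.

Trajectory: y = x tanθ − g x² (1 + tan²θ)/(2v₀²). With x = 140, y = −10.6, v₀ = 47.4, g = 9.81:
42.79 tan²θ − 140 tanθ + (32.19) = 0.
tanθ = [140 ± √(140² − 4 × 42.79 × (32.19))] / (2 × 42.79) = (140 ± 118.7) / 85.58, giving tanθ = 0.2489 or 3.023.
θ = 13.97° or 71.70°; the larger is 71.70°.

71.7°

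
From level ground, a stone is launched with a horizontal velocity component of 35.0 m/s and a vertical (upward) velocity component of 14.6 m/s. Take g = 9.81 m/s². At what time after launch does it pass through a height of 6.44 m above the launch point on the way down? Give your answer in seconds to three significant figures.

Require v_y0 t − ½ g t² = 6.44, i.e. 4.905 t² − 14.60 t + 6.44 = 0.
Quadratic formula: t = (14.60 ± √86.807) / 9.81 = (14.60 ± 9.317) / 9.81 → t = 0.5385 s or 2.438 s.
The descending-branch root is 2.438 s.

2.44 s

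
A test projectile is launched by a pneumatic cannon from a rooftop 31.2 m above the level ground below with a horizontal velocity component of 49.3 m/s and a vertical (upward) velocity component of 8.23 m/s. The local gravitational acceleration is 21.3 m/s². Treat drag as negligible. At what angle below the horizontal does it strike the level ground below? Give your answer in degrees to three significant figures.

37.2°

With up positive and y = 0 at the ground: y(t) = 31.2 + (8.230) t − 10.65 t². Setting y = 0 and taking the positive root: t = [8.230 + √(8.230² + 2·21.3·31.2)] / 21.3 = (8.230 + 37.37) / 21.3 = 2.141 s.
At impact: v_y = v_y0 − g t = −37.37 m/s; vₓ = 49.30 m/s.
Angle below horizontal: arctan(|v_y|/vₓ) = arctan(37.37/49.30) = 37.17°.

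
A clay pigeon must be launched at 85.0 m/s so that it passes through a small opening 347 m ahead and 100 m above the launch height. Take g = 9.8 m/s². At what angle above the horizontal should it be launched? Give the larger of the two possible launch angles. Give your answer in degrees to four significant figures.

74.63°

Trajectory: y = x tanθ − g x² (1 + tan²θ)/(2v₀²). With x = 347, y = 100, v₀ = 85.0, g = 9.80:
81.66 tan²θ − 347 tanθ + (181.7) = 0.
tanθ = [347 ± √(347² − 4 × 81.66 × (181.7))] / (2 × 81.66) = (347 ± 247.1) / 163.3, giving tanθ = 0.6115 or 3.638.
θ = 31.45° or 74.63°; the larger is 74.63°.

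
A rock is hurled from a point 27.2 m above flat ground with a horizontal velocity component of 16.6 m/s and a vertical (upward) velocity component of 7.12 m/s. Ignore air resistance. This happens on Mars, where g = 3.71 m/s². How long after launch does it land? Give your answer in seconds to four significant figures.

Vertical motion (up positive, ground at y = 0): 1.855 t² − (7.120) t − 27.2 = 0, so t = (7.120 + √(7.120² + 2·3.71·27.2)) / 3.71 = (7.120 + 15.89) / 3.71 = 6.202 s.

6.202 s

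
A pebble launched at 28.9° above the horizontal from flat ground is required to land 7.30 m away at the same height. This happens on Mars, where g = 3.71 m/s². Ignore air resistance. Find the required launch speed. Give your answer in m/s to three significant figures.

From R = (v₀² / g) sin 2θ: v₀ = √(gR / sin 2θ).
v₀ = √(3.71 × 7.30 / sin 57.80°) = √(27.08 / 0.8462) = √32.006 = 5.657 m/s.

5.66 m/s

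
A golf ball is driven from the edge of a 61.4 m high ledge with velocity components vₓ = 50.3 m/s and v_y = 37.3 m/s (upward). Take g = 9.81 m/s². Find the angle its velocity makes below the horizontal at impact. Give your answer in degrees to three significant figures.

Vertical motion (up positive, ground at y = 0): 4.905 t² − (37.30) t − 61.4 = 0, so t = (37.30 + √(37.30² + 2·9.81·61.4)) / 9.81 = (37.30 + 50.95) / 9.81 = 8.996 s.
At impact: v_y = v_y0 − g t = −50.95 m/s; vₓ = 50.30 m/s.
Angle below horizontal: arctan(|v_y|/vₓ) = arctan(50.95/50.30) = 45.37°.

45.4°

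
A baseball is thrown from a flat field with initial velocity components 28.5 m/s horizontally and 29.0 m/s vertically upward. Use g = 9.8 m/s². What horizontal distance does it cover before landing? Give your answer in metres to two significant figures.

Time aloft: T = 2 v_y0 / g = 2 × 29.00 / 9.80 = 5.918 s.
Horizontal distance R = vₓ T = 28.50 × 5.918 = 168.7 m.

170 m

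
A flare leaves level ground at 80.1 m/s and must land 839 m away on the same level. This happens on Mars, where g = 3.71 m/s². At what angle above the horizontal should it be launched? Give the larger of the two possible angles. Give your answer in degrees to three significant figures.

From R = (v₀²/g) sin 2θ: sin 2θ = 3.71 × 839 / 6416.0 = 0.4851.
2θ = 29.02° or 180° − 29.02° = 151.0°, so θ = 14.51° or 75.49°.
The larger angle is 75.49°.

75.5°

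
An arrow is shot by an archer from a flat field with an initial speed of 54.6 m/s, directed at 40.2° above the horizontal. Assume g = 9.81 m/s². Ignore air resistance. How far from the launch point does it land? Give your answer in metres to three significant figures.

Components: vₓ = 54.60 cos 40.2° = 41.70 m/s, v_y0 = 54.60 sin 40.2° = 35.24 m/s.
Flight time T = 2 v_y0 / g = 7.185 s.
Range: R = vₓ T = 41.70 × 7.185 = 299.6 m.

300 m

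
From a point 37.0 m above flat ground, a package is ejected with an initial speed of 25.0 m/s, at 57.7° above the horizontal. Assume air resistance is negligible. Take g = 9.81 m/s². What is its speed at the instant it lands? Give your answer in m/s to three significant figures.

vₓ = 25.00 cos 57.7° = 13.36 m/s; v_y0 = 25.00 sin 57.7° = 21.13 m/s.
The projectile lands when y = 37.0 + (21.13) t − ½·9.81·t² = 0. Positive root: t = (21.13 + √(21.13² + 2·9.81·37.0)) / 9.81 = (21.13 + 34.24) / 9.81 = 5.645 s.
Vertical velocity at impact: v_y = v_y0 − g t = 21.13 − 9.81 × 5.645 = −34.24 m/s.
Speed: |v| = √(vₓ² + v_y²) = √(13.36² + 34.24²) = 36.76 m/s.

36.8 m/s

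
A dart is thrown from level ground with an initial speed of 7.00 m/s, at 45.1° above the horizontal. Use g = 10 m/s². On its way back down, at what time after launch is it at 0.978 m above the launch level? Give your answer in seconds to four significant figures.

0.7200 s

Resolve: vₓ = 7.000 cos 45.1° = 4.941 m/s and v_y0 = 7.000 sin 45.1° = 4.958 m/s.
Require v_y0 t − ½ g t² = 0.978, i.e. 5.000 t² − 4.958 t + 0.978 = 0.
Quadratic formula: t = (4.958 ± √5.0255) / 10.0 = (4.958 ± 2.242) / 10.0 → t = 0.2717 s or 0.7200 s.
The descending-branch root is 0.7200 s.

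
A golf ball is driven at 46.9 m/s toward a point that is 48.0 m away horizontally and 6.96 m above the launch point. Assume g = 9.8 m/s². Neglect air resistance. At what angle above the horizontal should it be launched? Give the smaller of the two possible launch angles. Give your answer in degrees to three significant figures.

14.5°

Trajectory: y = x tanθ − g x² (1 + tan²θ)/(2v₀²). With x = 48.0, y = 6.96, v₀ = 46.9, g = 9.80:
5.133 tan²θ − 48.0 tanθ + (12.09) = 0.
tanθ = [48.0 ± √(48.0² − 4 × 5.133 × (12.09))] / (2 × 5.133) = (48.0 ± 45.34) / 10.27, giving tanθ = 0.2591 or 9.093.
θ = 14.53° or 83.72°; the smaller is 14.53°.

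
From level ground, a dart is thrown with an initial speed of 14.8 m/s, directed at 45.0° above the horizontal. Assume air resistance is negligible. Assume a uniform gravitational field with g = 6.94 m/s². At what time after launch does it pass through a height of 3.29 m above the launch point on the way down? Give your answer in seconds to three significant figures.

Components: vₓ = 14.80 cos 45.0° = 10.47 m/s, v_y0 = 14.80 sin 45.0° = 10.47 m/s.
Height y(t) = 10.47 t − 3.470 t² = 3.29 gives 3.470 t² − 10.47 t + 3.29 = 0.
Quadratic formula: t = (10.47 ± √63.855) / 6.94 = (10.47 ± 7.991) / 6.94 → t = 0.3565 s or 2.659 s.
The descending-branch root is 2.659 s.

2.66 s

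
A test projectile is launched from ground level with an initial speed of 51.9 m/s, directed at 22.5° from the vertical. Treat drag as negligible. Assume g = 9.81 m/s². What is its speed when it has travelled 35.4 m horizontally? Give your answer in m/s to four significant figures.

36.37 m/s

Horizontal component vₓ = 51.90 sin 22.5° = 19.86 m/s; vertical v_y0 = 51.90 cos 22.5° = 47.95 m/s.
x = vₓ t ⇒ t = 35.4/19.86 = 1.782 s.
Vertical velocity there: v_y = v_y0 − g t = 47.95 − 9.81 × 1.782 = 30.46 m/s.
Speed: √(vₓ² + v_y²) = √(19.86² + 30.46²) = 36.37 m/s.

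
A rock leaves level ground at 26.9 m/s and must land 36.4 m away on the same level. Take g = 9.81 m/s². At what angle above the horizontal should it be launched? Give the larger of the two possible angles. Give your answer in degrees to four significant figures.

Level-ground range R = v₀² sin(2θ)/g ⇒ sin(2θ) = gR/v₀² = 9.81 × 36.4 / 26.9² = 0.4935.
2θ = 29.57° or 180° − 29.57° = 150.4°, so θ = 14.78° or 75.22°.
The larger angle is 75.22°.

75.22°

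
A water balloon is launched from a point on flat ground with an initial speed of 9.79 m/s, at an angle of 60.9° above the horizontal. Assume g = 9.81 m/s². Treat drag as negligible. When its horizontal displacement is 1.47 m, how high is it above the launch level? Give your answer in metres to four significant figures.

Components: vₓ = 9.790 cos 60.9° = 4.761 m/s, v_y0 = 9.790 sin 60.9° = 8.554 m/s.
Time to reach x = 1.47 m: t = x/vₓ = 1.47/4.761 = 0.3087 s.
Height: y = v_y0 t − ½ g t² = 8.554 × 0.3087 − 4.905 × 0.3087² = 2.641 − 0.4676 = 2.174 m.

2.174 m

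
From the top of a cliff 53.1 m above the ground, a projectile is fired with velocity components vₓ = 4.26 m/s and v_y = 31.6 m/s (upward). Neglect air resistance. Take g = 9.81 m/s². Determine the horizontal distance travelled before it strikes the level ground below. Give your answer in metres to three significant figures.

The projectile lands when y = 53.1 + (31.60) t − ½·9.81·t² = 0. Positive root: t = (31.60 + √(31.60² + 2·9.81·53.1)) / 9.81 = (31.60 + 45.17) / 9.81 = 7.826 s.
Horizontal distance: R = vₓ t = 4.260 × 7.826 = 33.34 m.

33.3 m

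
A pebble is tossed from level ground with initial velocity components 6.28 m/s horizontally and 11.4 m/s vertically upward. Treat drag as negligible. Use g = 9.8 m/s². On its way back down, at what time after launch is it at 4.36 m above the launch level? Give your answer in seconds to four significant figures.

1.844 s

Height y(t) = 11.40 t − 4.900 t² = 4.36 gives 4.900 t² − 11.40 t + 4.36 = 0.
Quadratic formula: t = (11.40 ± √44.504) / 9.80 = (11.40 ± 6.671) / 9.80 → t = 0.4825 s or 1.844 s.
The descending-branch root is 1.844 s.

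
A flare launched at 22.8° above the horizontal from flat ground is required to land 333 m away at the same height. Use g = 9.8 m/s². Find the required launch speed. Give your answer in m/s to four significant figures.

67.58 m/s

Level-ground range: R = v₀² sin(2θ)/g, so v₀ = √(gR / sin 2θ).
v₀ = √(9.80 × 333 / sin 45.60°) = √(3263 / 0.7145) = √4567.6 = 67.58 m/s.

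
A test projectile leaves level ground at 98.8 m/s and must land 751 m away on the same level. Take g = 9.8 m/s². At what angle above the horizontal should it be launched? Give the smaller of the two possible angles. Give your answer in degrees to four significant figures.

24.47°

From R = (v₀²/g) sin 2θ: sin 2θ = 9.80 × 751 / 9761.4 = 0.7540.
2θ = 48.94° or 180° − 48.94° = 131.1°, so θ = 24.47° or 65.53°.
The smaller angle is 24.47°.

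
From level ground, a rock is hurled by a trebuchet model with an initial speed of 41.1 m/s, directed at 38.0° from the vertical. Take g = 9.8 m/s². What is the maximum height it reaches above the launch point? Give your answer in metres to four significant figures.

vₓ = 41.10 sin 38.0° = 25.30 m/s; v_y0 = 41.10 cos 38.0° = 32.39 m/s.
At the apex v_y = 0, so H = v_y0²/(2g) = 32.39²/19.60 = 53.52 m.

53.52 m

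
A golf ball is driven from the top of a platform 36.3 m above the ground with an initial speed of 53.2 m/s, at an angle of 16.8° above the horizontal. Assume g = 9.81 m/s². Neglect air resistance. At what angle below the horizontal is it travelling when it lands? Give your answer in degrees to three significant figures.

31.2°

Resolve: vₓ = 53.20 cos 16.8° = 50.93 m/s and v_y0 = 53.20 sin 16.8° = 15.38 m/s.
The projectile lands when y = 36.3 + (15.38) t − ½·9.81·t² = 0. Positive root: t = (15.38 + √(15.38² + 2·9.81·36.3)) / 9.81 = (15.38 + 30.80) / 9.81 = 4.707 s.
At impact: v_y = v_y0 − g t = −30.80 m/s; vₓ = 50.93 m/s.
Angle below horizontal: arctan(|v_y|/vₓ) = arctan(30.80/50.93) = 31.16°.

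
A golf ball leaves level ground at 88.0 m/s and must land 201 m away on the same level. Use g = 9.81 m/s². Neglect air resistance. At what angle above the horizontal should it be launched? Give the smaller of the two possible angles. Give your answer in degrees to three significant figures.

7.38°

R = v₀² sin 2θ / g gives sin 2θ = gR/v₀² = 9.81·201/88.0² = 0.2546.
2θ = 14.75° or 180° − 14.75° = 165.2°, so θ = 7.376° or 82.62°.
The smaller angle is 7.376°.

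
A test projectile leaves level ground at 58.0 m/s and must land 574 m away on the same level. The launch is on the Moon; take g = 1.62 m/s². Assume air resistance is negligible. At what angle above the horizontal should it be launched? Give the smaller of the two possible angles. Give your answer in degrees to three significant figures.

From R = (v₀²/g) sin 2θ: sin 2θ = 1.62 × 574 / 3364.0 = 0.2764.
2θ = 16.05° or 180° − 16.05° = 164.0°, so θ = 8.023° or 81.98°.
The smaller angle is 8.023°.

8.02°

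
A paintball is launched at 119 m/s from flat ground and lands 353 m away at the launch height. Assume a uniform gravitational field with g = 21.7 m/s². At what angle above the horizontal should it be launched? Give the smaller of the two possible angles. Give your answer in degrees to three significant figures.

16.4°

Level-ground range R = v₀² sin(2θ)/g ⇒ sin(2θ) = gR/v₀² = 21.7 × 353 / 119² = 0.5409.
2θ = 32.75° or 180° − 32.75° = 147.3°, so θ = 16.37° or 73.63°.
The smaller angle is 16.37°.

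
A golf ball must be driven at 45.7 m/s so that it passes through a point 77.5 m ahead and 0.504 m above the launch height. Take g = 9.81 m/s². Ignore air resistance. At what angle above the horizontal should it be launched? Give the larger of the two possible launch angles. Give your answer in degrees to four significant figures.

79.31°

Trajectory: y = x tanθ − g x² (1 + tan²θ)/(2v₀²). With x = 77.5, y = 0.504, v₀ = 45.7, g = 9.81:
14.11 tan²θ − 77.5 tanθ + (14.61) = 0.
tanθ = [77.5 ± √(77.5² − 4 × 14.11 × (14.61))] / (2 × 14.11) = (77.5 ± 71.99) / 28.21, giving tanθ = 0.1955 or 5.299.
θ = 11.06° or 79.31°; the larger is 79.31°.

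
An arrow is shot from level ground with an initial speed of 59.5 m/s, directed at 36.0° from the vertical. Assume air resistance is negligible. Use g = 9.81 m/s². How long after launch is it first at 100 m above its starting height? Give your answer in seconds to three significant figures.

2.99 s

Horizontal component vₓ = 59.50 sin 36.0° = 34.97 m/s; vertical v_y0 = 59.50 cos 36.0° = 48.14 m/s.
Require v_y0 t − ½ g t² = 100, i.e. 4.905 t² − 48.14 t + 100 = 0.
Quadratic formula: t = (48.14 ± √355.12) / 9.81 = (48.14 ± 18.84) / 9.81 → t = 2.986 s or 6.828 s.
The first (ascending) time is 2.986 s.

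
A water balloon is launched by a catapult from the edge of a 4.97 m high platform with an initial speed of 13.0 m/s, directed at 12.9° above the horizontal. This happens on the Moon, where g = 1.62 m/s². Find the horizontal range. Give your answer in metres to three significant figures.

Components: vₓ = 13.00 cos 12.9° = 12.67 m/s, v_y0 = 13.00 sin 12.9° = 2.902 m/s.
With up positive and y = 0 at the ground: y(t) = 4.97 + (2.902) t − 0.8100 t². Setting y = 0 and taking the positive root: t = [2.902 + √(2.902² + 2·1.62·4.97)] / 1.62 = (2.902 + 4.952) / 1.62 = 4.849 s.
Horizontal distance: R = vₓ t = 12.67 × 4.849 = 61.44 m.

61.4 m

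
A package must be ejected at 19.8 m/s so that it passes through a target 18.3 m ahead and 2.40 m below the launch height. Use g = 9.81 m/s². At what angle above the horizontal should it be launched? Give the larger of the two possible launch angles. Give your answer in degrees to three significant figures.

76.8°

Trajectory: y = x tanθ − g x² (1 + tan²θ)/(2v₀²). With x = 18.3, y = −2.40, v₀ = 19.8, g = 9.81:
4.190 tan²θ − 18.3 tanθ + (1.790) = 0.
tanθ = [18.3 ± √(18.3² − 4 × 4.190 × (1.790))] / (2 × 4.190) = (18.3 ± 17.46) / 8.380, giving tanθ = 0.1001 or 4.267.
θ = 5.717° or 76.81°; the larger is 76.81°.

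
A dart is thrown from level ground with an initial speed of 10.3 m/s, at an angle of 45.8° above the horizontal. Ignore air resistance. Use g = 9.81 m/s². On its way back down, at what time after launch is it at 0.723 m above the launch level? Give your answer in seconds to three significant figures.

Components: vₓ = 10.30 cos 45.8° = 7.181 m/s, v_y0 = 10.30 sin 45.8° = 7.384 m/s.
Height y(t) = 7.384 t − 4.905 t² = 0.723 gives 4.905 t² − 7.384 t + 0.723 = 0.
Quadratic formula: t = (7.384 ± √40.341) / 9.81 = (7.384 ± 6.351) / 9.81 → t = 0.1053 s or 1.400 s.
The descending-branch root is 1.400 s.

1.40 s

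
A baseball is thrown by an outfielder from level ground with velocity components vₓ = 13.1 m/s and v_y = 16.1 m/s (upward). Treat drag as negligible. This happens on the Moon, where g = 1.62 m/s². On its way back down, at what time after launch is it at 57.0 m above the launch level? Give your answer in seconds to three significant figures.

Height y(t) = 16.10 t − 0.8100 t² = 57.0 gives 0.8100 t² − 16.10 t + 57.0 = 0.
Quadratic formula: t = (16.10 ± √74.530) / 1.62 = (16.10 ± 8.633) / 1.62 → t = 4.609 s or 15.27 s.
The descending-branch root is 15.27 s.

15.3 s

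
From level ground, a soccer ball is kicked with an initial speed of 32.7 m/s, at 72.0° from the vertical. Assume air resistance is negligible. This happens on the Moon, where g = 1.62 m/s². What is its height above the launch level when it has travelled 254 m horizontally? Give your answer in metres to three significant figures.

vₓ = 32.70 sin 72.0° = 31.10 m/s; v_y0 = 32.70 cos 72.0° = 10.10 m/s.
At x = 254 m, t = x/vₓ = 254/31.10 = 8.167 s.
Height: y = v_y0 t − ½ g t² = 10.10 × 8.167 − 0.8100 × 8.167² = 82.53 − 54.03 = 28.50 m.

28.5 m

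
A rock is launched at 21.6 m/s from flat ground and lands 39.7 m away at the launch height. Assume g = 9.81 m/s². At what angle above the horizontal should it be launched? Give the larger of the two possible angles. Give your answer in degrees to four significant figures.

61.71°

From R = (v₀²/g) sin 2θ: sin 2θ = 9.81 × 39.7 / 466.56 = 0.8347.
2θ = 56.59° or 180° − 56.59° = 123.4°, so θ = 28.29° or 61.71°.
The larger angle is 61.71°.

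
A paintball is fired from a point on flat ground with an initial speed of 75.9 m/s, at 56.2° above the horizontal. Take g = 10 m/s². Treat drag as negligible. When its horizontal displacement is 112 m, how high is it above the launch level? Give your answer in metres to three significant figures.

Components: vₓ = 75.90 cos 56.2° = 42.22 m/s, v_y0 = 75.90 sin 56.2° = 63.07 m/s.
At x = 112 m, t = x/vₓ = 112/42.22 = 2.653 s.
Height: y = v_y0 t − ½ g t² = 63.07 × 2.653 − 5.000 × 2.653² = 167.3 − 35.18 = 132.1 m.

132 m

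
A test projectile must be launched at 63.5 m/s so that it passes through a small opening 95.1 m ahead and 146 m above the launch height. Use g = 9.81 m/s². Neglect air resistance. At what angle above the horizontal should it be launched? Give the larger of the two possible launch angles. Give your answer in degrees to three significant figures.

Trajectory: y = x tanθ − g x² (1 + tan²θ)/(2v₀²). With x = 95.1, y = 146, v₀ = 63.5, g = 9.81:
11.00 tan²θ − 95.1 tanθ + (157.0) = 0.
tanθ = [95.1 ± √(95.1² − 4 × 11.00 × (157.0))] / (2 × 11.00) = (95.1 ± 46.21) / 22.00, giving tanθ = 2.222 or 6.422.
θ = 65.77° or 81.15°; the larger is 81.15°.

81.1°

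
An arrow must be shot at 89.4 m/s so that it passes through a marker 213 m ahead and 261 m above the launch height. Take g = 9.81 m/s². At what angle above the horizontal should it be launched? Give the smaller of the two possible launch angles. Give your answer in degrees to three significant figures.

Trajectory: y = x tanθ − g x² (1 + tan²θ)/(2v₀²). With x = 213, y = 261, v₀ = 89.4, g = 9.81:
27.84 tan²θ − 213 tanθ + (288.8) = 0.
tanθ = [213 ± √(213² − 4 × 27.84 × (288.8))] / (2 × 27.84) = (213 ± 114.9) / 55.69, giving tanθ = 1.762 or 5.888.
θ = 60.42° or 80.36°; the smaller is 60.42°.

60.4°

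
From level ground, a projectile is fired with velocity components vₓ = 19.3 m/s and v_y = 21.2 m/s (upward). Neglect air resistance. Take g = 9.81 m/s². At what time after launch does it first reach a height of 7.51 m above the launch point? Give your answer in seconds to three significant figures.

0.389 s

Set y = v_y0 t − ½ g t² = 7.51: 4.905 t² − 21.20 t + 7.51 = 0.
Quadratic formula: t = (21.20 ± √302.09) / 9.81 = (21.20 ± 17.38) / 9.81 → t = 0.3893 s or 3.933 s.
The first (ascending) time is 0.3893 s.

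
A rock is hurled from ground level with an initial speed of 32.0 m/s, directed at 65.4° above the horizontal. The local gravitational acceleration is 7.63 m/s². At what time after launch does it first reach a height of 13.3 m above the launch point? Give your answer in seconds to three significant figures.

0.488 s

Horizontal component vₓ = 32.00 cos 65.4° = 13.32 m/s; vertical v_y0 = 32.00 sin 65.4° = 29.10 m/s.
Height y(t) = 29.10 t − 3.815 t² = 13.3 gives 3.815 t² − 29.10 t + 13.3 = 0.
Quadratic formula: t = (29.10 ± √643.59) / 7.63 = (29.10 ± 25.37) / 7.63 → t = 0.4884 s or 7.138 s.
The first (ascending) time is 0.4884 s.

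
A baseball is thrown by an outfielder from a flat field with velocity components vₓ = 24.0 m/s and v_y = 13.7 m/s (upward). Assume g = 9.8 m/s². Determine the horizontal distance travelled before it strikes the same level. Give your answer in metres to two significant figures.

Time aloft: T = 2 v_y0 / g = 2 × 13.70 / 9.80 = 2.796 s.
Horizontal distance R = vₓ T = 24.00 × 2.796 = 67.10 m.

67 m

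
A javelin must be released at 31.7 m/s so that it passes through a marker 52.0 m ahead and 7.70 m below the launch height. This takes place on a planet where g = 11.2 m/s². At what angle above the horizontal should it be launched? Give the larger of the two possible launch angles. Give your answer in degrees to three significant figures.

73.2°

Trajectory: y = x tanθ − g x² (1 + tan²θ)/(2v₀²). With x = 52.0, y = −7.70, v₀ = 31.7, g = 11.2:
15.07 tan²θ − 52.0 tanθ + (7.369) = 0.
tanθ = [52.0 ± √(52.0² − 4 × 15.07 × (7.369))] / (2 × 15.07) = (52.0 ± 47.54) / 30.14, giving tanθ = 0.1481 or 3.303.
θ = 8.422° or 73.16°; the larger is 73.16°.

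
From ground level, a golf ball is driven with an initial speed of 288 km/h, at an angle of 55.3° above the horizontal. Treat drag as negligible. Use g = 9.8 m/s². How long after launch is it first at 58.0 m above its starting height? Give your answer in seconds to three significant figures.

Convert: 288 km/h = 288/3.6 = 80.00 m/s.
Resolve: vₓ = 80.00 cos 55.3° = 45.54 m/s and v_y0 = 80.00 sin 55.3° = 65.77 m/s.
Require v_y0 t − ½ g t² = 58.0, i.e. 4.900 t² − 65.77 t + 58.0 = 0.
t = [65.77 ± √(65.77² − 2·9.80·58.0)] / 9.80 = (65.77 ± 56.47) / 9.80, so t = 0.9489 s or t = 12.47 s.
The first (ascending) time is 0.9489 s.

0.949 s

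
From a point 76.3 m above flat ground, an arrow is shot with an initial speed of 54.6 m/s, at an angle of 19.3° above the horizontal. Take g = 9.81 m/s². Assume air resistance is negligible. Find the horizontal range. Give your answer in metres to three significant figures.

vₓ = 54.60 cos 19.3° = 51.53 m/s; v_y0 = 54.60 sin 19.3° = 18.05 m/s.
Vertical motion (up positive, ground at y = 0): 4.905 t² − (18.05) t − 76.3 = 0, so t = (18.05 + √(18.05² + 2·9.81·76.3)) / 9.81 = (18.05 + 42.69) / 9.81 = 6.192 s.
Horizontal distance: R = vₓ t = 51.53 × 6.192 = 319.1 m.

319 m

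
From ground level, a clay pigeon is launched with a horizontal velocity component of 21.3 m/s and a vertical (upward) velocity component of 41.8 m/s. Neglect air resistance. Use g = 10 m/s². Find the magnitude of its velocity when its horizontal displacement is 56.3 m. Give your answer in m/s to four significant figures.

26.27 m/s

At x = 56.3 m, t = x/vₓ = 56.3/21.30 = 2.643 s.
Vertical velocity there: v_y = v_y0 − g t = 41.80 − 10.0 × 2.643 = 15.37 m/s.
Speed: √(vₓ² + v_y²) = √(21.30² + 15.37²) = 26.27 m/s.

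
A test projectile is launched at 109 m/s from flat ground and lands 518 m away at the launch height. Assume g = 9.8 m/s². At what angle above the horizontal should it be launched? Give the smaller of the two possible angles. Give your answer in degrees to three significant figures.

12.6°

From R = (v₀²/g) sin 2θ: sin 2θ = 9.80 × 518 / 11881 = 0.4273.
2θ = 25.29° or 180° − 25.29° = 154.7°, so θ = 12.65° or 77.35°.
The smaller angle is 12.65°.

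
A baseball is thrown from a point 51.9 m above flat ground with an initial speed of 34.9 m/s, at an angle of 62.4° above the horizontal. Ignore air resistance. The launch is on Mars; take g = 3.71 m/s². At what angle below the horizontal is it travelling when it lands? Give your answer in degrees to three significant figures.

Horizontal component vₓ = 34.90 cos 62.4° = 16.17 m/s; vertical v_y0 = 34.90 sin 62.4° = 30.93 m/s.
With up positive and y = 0 at the ground: y(t) = 51.9 + (30.93) t − 1.855 t². Setting y = 0 and taking the positive root: t = [30.93 + √(30.93² + 2·3.71·51.9)] / 3.71 = (30.93 + 36.63) / 3.71 = 18.21 s.
At impact: v_y = v_y0 − g t = −36.63 m/s; vₓ = 16.17 m/s.
Angle below horizontal: arctan(|v_y|/vₓ) = arctan(36.63/16.17) = 66.18°.

66.2°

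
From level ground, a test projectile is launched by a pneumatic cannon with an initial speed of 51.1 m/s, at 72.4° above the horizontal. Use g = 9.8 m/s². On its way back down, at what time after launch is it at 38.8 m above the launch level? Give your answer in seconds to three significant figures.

Components: vₓ = 51.10 cos 72.4° = 15.45 m/s, v_y0 = 51.10 sin 72.4° = 48.71 m/s.
Set y = v_y0 t − ½ g t² = 38.8: 4.900 t² − 48.71 t + 38.8 = 0.
t = [48.71 ± √(48.71² − 2·9.80·38.8)] / 9.80 = (48.71 ± 40.15) / 9.80, so t = 0.8733 s or t = 9.067 s.
The descending-branch root is 9.067 s.

9.07 s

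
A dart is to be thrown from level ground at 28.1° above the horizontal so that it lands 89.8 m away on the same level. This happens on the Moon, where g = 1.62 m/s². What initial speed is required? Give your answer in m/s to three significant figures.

13.2 m/s

On level ground R = v₀² sin 2θ / g ⇒ v₀ = √(gR / sin 2θ).
v₀ = √(1.62 × 89.8 / sin 56.20°) = √(145.5 / 0.8310) = √175.06 = 13.23 m/s.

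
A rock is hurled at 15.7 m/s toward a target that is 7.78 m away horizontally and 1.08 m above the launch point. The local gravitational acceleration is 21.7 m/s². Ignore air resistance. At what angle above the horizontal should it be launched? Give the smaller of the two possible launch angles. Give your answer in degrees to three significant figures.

Trajectory: y = x tanθ − g x² (1 + tan²θ)/(2v₀²). With x = 7.78, y = 1.08, v₀ = 15.7, g = 21.7:
2.664 tan²θ − 7.78 tanθ + (3.744) = 0.
tanθ = [7.78 ± √(7.78² − 4 × 2.664 × (3.744))] / (2 × 2.664) = (7.78 ± 4.541) / 5.329, giving tanθ = 0.6078 or 2.312.
θ = 31.29° or 66.61°; the smaller is 31.29°.

31.3°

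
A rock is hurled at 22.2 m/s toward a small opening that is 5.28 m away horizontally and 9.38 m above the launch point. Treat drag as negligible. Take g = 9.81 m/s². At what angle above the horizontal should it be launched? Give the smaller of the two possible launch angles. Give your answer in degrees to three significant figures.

Trajectory: y = x tanθ − g x² (1 + tan²θ)/(2v₀²). With x = 5.28, y = 9.38, v₀ = 22.2, g = 9.81:
0.2775 tan²θ − 5.28 tanθ + (9.657) = 0.
tanθ = [5.28 ± √(5.28² − 4 × 0.2775 × (9.657))] / (2 × 0.2775) = (5.28 ± 4.142) / 0.5549, giving tanθ = 2.050 or 16.98.
θ = 64.00° or 86.63°; the smaller is 64.00°.

64.0°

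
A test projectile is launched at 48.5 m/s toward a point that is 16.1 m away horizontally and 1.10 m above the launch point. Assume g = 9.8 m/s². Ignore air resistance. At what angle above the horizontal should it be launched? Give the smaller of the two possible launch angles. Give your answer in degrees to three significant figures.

Trajectory: y = x tanθ − g x² (1 + tan²θ)/(2v₀²). With x = 16.1, y = 1.10, v₀ = 48.5, g = 9.80:
0.5400 tan²θ − 16.1 tanθ + (1.640) = 0.
tanθ = [16.1 ± √(16.1² − 4 × 0.5400 × (1.640))] / (2 × 0.5400) = (16.1 ± 15.99) / 1.080, giving tanθ = 0.1022 or 29.71.
θ = 5.836° or 88.07°; the smaller is 5.836°.

5.84°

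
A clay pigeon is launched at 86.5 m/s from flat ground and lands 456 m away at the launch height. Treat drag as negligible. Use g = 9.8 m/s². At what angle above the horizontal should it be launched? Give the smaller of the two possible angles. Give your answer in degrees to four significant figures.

18.34°

From R = (v₀²/g) sin 2θ: sin 2θ = 9.80 × 456 / 7482.2 = 0.5973.
2θ = 36.67° or 180° − 36.67° = 143.3°, so θ = 18.34° or 71.66°.
The smaller angle is 18.34°.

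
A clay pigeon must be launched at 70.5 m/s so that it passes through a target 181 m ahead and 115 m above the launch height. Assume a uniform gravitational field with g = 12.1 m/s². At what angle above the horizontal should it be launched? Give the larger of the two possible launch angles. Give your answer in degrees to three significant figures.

Trajectory: y = x tanθ − g x² (1 + tan²θ)/(2v₀²). With x = 181, y = 115, v₀ = 70.5, g = 12.1:
39.88 tan²θ − 181 tanθ + (154.9) = 0.
tanθ = [181 ± √(181² − 4 × 39.88 × (154.9))] / (2 × 39.88) = (181 ± 89.76) / 79.76, giving tanθ = 1.144 or 3.395.
θ = 48.84° or 73.59°; the larger is 73.59°.

73.6°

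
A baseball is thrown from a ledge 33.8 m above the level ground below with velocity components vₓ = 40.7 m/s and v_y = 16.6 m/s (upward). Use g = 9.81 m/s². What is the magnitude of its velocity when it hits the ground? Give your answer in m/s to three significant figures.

50.9 m/s

With up positive and y = 0 at the ground: y(t) = 33.8 + (16.60) t − 4.905 t². Setting y = 0 and taking the positive root: t = [16.60 + √(16.60² + 2·9.81·33.8)] / 9.81 = (16.60 + 30.64) / 9.81 = 4.815 s.
Vertical velocity at impact: v_y = v_y0 − g t = 16.60 − 9.81 × 4.815 = −30.64 m/s.
Speed: |v| = √(vₓ² + v_y²) = √(40.70² + 30.64²) = 50.94 m/s.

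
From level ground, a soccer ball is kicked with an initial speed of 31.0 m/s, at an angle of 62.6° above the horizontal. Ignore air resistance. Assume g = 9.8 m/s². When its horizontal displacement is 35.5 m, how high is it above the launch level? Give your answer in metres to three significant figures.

vₓ = 31.00 cos 62.6° = 14.27 m/s; v_y0 = 31.00 sin 62.6° = 27.52 m/s.
Time to reach x = 35.5 m: t = x/vₓ = 35.5/14.27 = 2.488 s.
Height: y = v_y0 t − ½ g t² = 27.52 × 2.488 − 4.900 × 2.488² = 68.49 − 30.34 = 38.14 m.

38.1 m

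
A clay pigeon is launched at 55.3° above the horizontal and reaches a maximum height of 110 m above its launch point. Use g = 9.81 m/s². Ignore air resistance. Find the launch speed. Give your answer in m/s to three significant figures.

56.5 m/s

At the peak v_y = 0, so v_y0 = √(2gH) = √(2 × 9.81 × 110) = 46.46 m/s.
v_y0 = v₀ sin θ ⇒ v₀ = 46.46 / sin 55.3° = 56.51 m/s.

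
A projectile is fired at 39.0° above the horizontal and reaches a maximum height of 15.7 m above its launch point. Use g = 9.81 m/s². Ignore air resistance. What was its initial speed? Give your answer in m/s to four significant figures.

27.89 m/s

At the peak v_y = 0, so v_y0 = √(2gH) = √(2 × 9.81 × 15.7) = 17.55 m/s.
v_y0 = v₀ sin θ ⇒ v₀ = 17.55 / sin 39.0° = 27.89 m/s.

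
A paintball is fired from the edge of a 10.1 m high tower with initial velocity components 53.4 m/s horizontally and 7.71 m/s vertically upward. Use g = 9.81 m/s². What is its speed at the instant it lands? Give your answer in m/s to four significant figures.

55.76 m/s

With up positive and y = 0 at the ground: y(t) = 10.1 + (7.710) t − 4.905 t². Setting y = 0 and taking the positive root: t = [7.710 + √(7.710² + 2·9.81·10.1)] / 9.81 = (7.710 + 16.05) / 9.81 = 2.422 s.
Vertical velocity at impact: v_y = v_y0 − g t = 7.710 − 9.81 × 2.422 = −16.05 m/s.
Speed: |v| = √(vₓ² + v_y²) = √(53.40² + 16.05²) = 55.76 m/s.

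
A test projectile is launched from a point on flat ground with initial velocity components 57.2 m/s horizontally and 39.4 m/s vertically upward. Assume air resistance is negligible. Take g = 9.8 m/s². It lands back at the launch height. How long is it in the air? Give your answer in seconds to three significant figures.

8.04 s

Time of flight on level ground: T = 2 v_y0 / g = 2 × 39.40 / 9.80 = 8.041 s.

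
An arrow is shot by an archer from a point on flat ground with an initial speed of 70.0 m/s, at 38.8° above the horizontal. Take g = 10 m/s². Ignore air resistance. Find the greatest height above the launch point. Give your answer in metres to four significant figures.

96.19 m

Resolve: vₓ = 70.00 cos 38.8° = 54.55 m/s and v_y0 = 70.00 sin 38.8° = 43.86 m/s.
Maximum height: H = v_y0² / (2g) = 43.86² / (2 × 10.0) = 96.19 m.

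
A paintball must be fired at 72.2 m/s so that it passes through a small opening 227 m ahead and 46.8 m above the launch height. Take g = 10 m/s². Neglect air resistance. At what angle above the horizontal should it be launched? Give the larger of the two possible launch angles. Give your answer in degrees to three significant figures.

Trajectory: y = x tanθ − g x² (1 + tan²θ)/(2v₀²). With x = 227, y = 46.8, v₀ = 72.2, g = 10.0:
49.43 tan²θ − 227 tanθ + (96.23) = 0.
tanθ = [227 ± √(227² − 4 × 49.43 × (96.23))] / (2 × 49.43) = (227 ± 180.3) / 98.85, giving tanθ = 0.4725 or 4.120.
θ = 25.29° or 76.36°; the larger is 76.36°.

76.4°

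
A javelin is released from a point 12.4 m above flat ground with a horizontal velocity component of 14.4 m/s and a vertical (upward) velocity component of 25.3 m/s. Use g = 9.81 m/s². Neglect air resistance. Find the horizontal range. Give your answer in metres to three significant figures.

With up positive and y = 0 at the ground: y(t) = 12.4 + (25.30) t − 4.905 t². Setting y = 0 and taking the positive root: t = [25.30 + √(25.30² + 2·9.81·12.4)] / 9.81 = (25.30 + 29.72) / 9.81 = 5.609 s.
Horizontal distance: R = vₓ t = 14.40 × 5.609 = 80.77 m.

80.8 m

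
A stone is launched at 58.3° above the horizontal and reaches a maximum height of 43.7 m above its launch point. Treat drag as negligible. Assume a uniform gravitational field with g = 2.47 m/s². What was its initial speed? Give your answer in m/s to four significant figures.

At the peak v_y = 0, so v_y0 = √(2gH) = √(2 × 2.47 × 43.7) = 14.69 m/s.
v_y0 = v₀ sin θ ⇒ v₀ = 14.69 / sin 58.3° = 17.27 m/s.

17.27 m/s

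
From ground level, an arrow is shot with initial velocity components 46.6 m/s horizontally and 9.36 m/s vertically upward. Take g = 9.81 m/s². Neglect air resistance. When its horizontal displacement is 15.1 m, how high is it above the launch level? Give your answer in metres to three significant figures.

2.52 m

x = vₓ t ⇒ t = 15.1/46.60 = 0.3240 s.
Height: y = v_y0 t − ½ g t² = 9.360 × 0.3240 − 4.905 × 0.3240² = 3.033 − 0.5150 = 2.518 m.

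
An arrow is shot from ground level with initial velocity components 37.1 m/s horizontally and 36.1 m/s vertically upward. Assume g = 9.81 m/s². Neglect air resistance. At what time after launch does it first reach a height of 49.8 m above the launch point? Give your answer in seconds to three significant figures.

Require v_y0 t − ½ g t² = 49.8, i.e. 4.905 t² − 36.10 t + 49.8 = 0.
Quadratic formula: t = (36.10 ± √326.13) / 9.81 = (36.10 ± 18.06) / 9.81 → t = 1.839 s or 5.521 s.
The first (ascending) time is 1.839 s.

1.84 s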